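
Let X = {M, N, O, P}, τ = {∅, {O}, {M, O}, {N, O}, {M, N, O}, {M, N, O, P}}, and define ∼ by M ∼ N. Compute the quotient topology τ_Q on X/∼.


X/∼ = {[M=N], [O], [P]}; |τ_Q| = 4.

Equivalence classes: [M=N], [O], [P].
Quotient map π: X → X/∼ sends M ↦ [M=N], N ↦ [M=N], O ↦ [O], P ↦ [P].
For each subset V ⊆ X/∼, compute π^{-1}(V) ⊆ X and check whether π^{-1}(V) ∈ τ. V is open in τ_Q iff π^{-1}(V) ∈ τ.
  V = {}: π^{-1}(V) = ∅ ∈ τ ✓.
  V = {[M=N]}: π^{-1}(V) = {M, N} ∉ τ ✗.
  V = {[O]}: π^{-1}(V) = {O} ∈ τ ✓.
  V = {[M=N], [O]}: π^{-1}(V) = {M, N, O} ∈ τ ✓.
  V = {[P]}: π^{-1}(V) = {P} ∉ τ ✗.
  V = {[M=N], [P]}: π^{-1}(V) = {M, N, P} ∉ τ ✗.
  V = {[O], [P]}: π^{-1}(V) = {O, P} ∉ τ ✗.
  V = {[M=N], [O], [P]}: π^{-1}(V) = {M, N, O, P} ∈ τ ✓.
Open sets in the quotient: τ_Q = {{}, {[O]}, {[M=N], [O]}, {[M=N], [O], [P]}} (4 elements).


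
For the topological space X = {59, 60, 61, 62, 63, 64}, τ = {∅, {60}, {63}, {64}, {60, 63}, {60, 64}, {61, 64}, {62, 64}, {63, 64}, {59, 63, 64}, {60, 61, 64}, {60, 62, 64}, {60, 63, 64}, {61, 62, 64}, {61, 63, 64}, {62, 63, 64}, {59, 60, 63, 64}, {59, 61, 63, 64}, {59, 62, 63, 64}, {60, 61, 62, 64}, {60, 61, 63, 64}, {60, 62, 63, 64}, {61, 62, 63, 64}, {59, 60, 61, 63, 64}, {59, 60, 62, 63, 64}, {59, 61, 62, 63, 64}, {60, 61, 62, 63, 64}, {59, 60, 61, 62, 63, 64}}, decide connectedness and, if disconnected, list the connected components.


(X, τ) is disconnected; components = [{60}, {59, 61, 62, 63, 64}].

Find clopen sets (U ∈ τ with X ∖ U ∈ τ):
  U = ∅, X ∖ U = {59, 60, 61, 62, 63, 64} — both open, so U is clopen.
  U = {60}, X ∖ U = {59, 61, 62, 63, 64} — both open, so U is clopen.
  U = {59, 61, 62, 63, 64}, X ∖ U = {60} — both open, so U is clopen.
  U = {59, 60, 61, 62, 63, 64}, X ∖ U = ∅ — both open, so U is clopen.
Nontrivial clopen(s) exist: e.g. {60}. So (X, τ) is disconnected.
Compute connected components by grouping points that agree on all clopens:
  component: {60}
  component: {59, 61, 62, 63, 64}


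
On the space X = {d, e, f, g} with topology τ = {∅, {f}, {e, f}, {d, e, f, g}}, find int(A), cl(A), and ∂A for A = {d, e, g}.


int(A) = ∅, cl(A) = {d, e, g}, ∂A = {d, e, g}.

Closed sets in (X, τ) are complements of opens:
  closed(X, τ) = {∅, {d, g}, {d, e, g}, {d, e, f, g}}.
int(A) = ⋃ {U ∈ τ : U ⊆ A}. Opens contained in A: ∅.
Taking the union of these: int(A) = ∅.
cl(A) = ⋂ {C closed : A ⊆ C}. Closed sets containing A: {d, e, g}, {d, e, f, g}.
Intersecting these: cl(A) = {d, e, g}.
∂A = cl(A) ∖ int(A) = {d, e, g} ∖ ∅ = {d, e, g}.


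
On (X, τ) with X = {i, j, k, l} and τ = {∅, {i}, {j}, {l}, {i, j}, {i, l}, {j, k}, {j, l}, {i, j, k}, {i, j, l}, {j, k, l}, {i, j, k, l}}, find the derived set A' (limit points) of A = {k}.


A' = ∅

For each x ∈ X, list the open sets U ∈ τ with x ∈ U, then check whether U ∩ (A ∖ {x}) ≠ ∅ for every such U.
  x = i: open {i} ∋ x has {i} ∩ (A ∖ {i}) = ∅, so x is NOT a limit point.
  x = j: open {j} ∋ x has {j} ∩ (A ∖ {j}) = ∅, so x is NOT a limit point.
  x = k: open {j, k} ∋ x has {j, k} ∩ (A ∖ {k}) = ∅, so x is NOT a limit point.
  x = l: open {l} ∋ x has {l} ∩ (A ∖ {l}) = ∅, so x is NOT a limit point.
Collecting: A' = ∅.


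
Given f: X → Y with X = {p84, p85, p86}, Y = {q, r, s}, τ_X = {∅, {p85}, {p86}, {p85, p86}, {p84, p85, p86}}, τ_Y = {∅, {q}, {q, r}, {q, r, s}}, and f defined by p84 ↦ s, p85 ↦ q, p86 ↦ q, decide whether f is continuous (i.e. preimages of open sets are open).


f IS continuous.

Compute f^{-1}(U) for each U ∈ τ_Y:
  U = ∅: f^{-1}(U) = ∅ ∈ τ_X ✓.
  U = {q}: f^{-1}(U) = {p85, p86} ∈ τ_X ✓.
  U = {q, r}: f^{-1}(U) = {p85, p86} ∈ τ_X ✓.
  U = {q, r, s}: f^{-1}(U) = {p84, p85, p86} ∈ τ_X ✓.
Every preimage lies in τ_X, so f IS continuous.


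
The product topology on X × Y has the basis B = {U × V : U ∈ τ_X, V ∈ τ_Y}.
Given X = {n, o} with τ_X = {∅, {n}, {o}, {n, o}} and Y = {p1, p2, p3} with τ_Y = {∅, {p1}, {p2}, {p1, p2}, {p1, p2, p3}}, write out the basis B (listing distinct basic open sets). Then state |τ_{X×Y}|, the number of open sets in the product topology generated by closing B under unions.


Basis B = {∅ × ∅, {n} × {p1}, {n} × {p2}, {o} × {p1}, {o} × {p2}, {n} × {p1, p2}, {n, o} × {p1}, {n, o} × {p2}, {o} × {p1, p2}, {n} × {p1, p2, p3}, {o} × {p1, p2, p3}, {n, o} × {p1, p2}, {n, o} × {p1, p2, p3}}; |τ_{X×Y}| = 25.

Enumerate products U × V with U ∈ τ_X, V ∈ τ_Y (deduplicated):
  ∅ × ∅ = {} (∅)
  {n} × {p1} = {(n,p1)}
  {n} × {p2} = {(n,p2)}
  {o} × {p1} = {(o,p1)}
  {o} × {p2} = {(o,p2)}
  {n} × {p1, p2} = {(n,p1), (n,p2)}
  {n, o} × {p1} = {(n,p1), (o,p1)}
  {n, o} × {p2} = {(n,p2), (o,p2)}
  {o} × {p1, p2} = {(o,p1), (o,p2)}
  {n} × {p1, p2, p3} = {(n,p1), (n,p2), (n,p3)}
  {o} × {p1, p2, p3} = {(o,p1), (o,p2), (o,p3)}
  {n, o} × {p1, p2} = {(n,p1), (n,p2), (o,p1), (o,p2)}
  {n, o} × {p1, p2, p3} = {(n,p1), (n,p2), (n,p3), (o,p1), (o,p2), (o,p3)}
These 13 distinct sets form the basis B.
Close under arbitrary unions to get τ_{X×Y}; counting gives |τ_{X×Y}| = 25.


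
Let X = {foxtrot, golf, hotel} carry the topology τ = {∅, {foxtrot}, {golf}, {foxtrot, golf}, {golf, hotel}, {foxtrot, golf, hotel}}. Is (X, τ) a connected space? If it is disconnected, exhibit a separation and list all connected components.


(X, τ) is disconnected; components = [{foxtrot}, {golf, hotel}].

Find clopen sets (U ∈ τ with X ∖ U ∈ τ):
  U = ∅, X ∖ U = {foxtrot, golf, hotel} — both open, so U is clopen.
  U = {foxtrot}, X ∖ U = {golf, hotel} — both open, so U is clopen.
  U = {golf, hotel}, X ∖ U = {foxtrot} — both open, so U is clopen.
  U = {foxtrot, golf, hotel}, X ∖ U = ∅ — both open, so U is clopen.
Nontrivial clopen(s) exist: e.g. {foxtrot}. So (X, τ) is disconnected.
Compute connected components by grouping points that agree on all clopens:
  component: {foxtrot}
  component: {golf, hotel}


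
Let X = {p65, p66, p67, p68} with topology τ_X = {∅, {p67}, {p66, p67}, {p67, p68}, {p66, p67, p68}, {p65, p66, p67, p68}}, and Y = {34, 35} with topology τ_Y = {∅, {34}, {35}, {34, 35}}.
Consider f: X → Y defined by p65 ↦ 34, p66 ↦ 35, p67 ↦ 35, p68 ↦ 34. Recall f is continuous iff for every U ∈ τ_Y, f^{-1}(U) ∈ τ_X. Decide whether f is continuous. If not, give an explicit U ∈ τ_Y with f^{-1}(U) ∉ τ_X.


f is NOT continuous.

Compute f^{-1}(U) for each U ∈ τ_Y:
  U = ∅: f^{-1}(U) = ∅ ∈ τ_X ✓.
  U = {34}: f^{-1}(U) = {p65, p68} ∉ τ_X ✗.
  U = {35}: f^{-1}(U) = {p66, p67} ∈ τ_X ✓.
  U = {34, 35}: f^{-1}(U) = {p65, p66, p67, p68} ∈ τ_X ✓.
Found U = {34} with f^{-1}(U) = {p65, p68} not in τ_X. Therefore f is NOT continuous.


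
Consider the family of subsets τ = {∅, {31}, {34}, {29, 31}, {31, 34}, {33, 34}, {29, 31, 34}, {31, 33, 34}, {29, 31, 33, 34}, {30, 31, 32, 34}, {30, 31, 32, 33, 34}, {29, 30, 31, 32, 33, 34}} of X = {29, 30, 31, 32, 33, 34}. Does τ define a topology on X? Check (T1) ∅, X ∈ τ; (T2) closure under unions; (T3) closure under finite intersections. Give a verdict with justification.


τ is NOT a topology on X.

Axiom (T1): ∅ ∈ τ? Yes; X ∈ τ? Yes.
Axiom (T2/T3): check pairwise unions and intersections of members of τ.
Counterexample for (T2): {29, 31} ∪ {30, 31, 32, 34} = {29, 30, 31, 32, 34} ∉ τ. Therefore τ is NOT a topology.


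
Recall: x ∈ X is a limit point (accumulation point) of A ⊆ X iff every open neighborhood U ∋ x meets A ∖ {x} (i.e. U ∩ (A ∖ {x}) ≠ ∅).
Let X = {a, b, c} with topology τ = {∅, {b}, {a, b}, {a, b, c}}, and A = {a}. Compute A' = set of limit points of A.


A' = {c}

For each x ∈ X, list the open sets U ∈ τ with x ∈ U, then check whether U ∩ (A ∖ {x}) ≠ ∅ for every such U.
  x = a: open {a, b} ∋ x has {a, b} ∩ (A ∖ {a}) = ∅, so x is NOT a limit point.
  x = b: open {b} ∋ x has {b} ∩ (A ∖ {b}) = ∅, so x is NOT a limit point.
  x = c: opens ∋ x are {a, b, c}; each meets A ∖ {c}, so x IS a limit point.
Collecting: A' = {c}.


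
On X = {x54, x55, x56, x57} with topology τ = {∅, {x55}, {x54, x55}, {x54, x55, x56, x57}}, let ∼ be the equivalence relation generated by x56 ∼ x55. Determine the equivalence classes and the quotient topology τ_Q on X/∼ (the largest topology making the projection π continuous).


X/∼ = {[x54], [x55=x56], [x57]}; |τ_Q| = 2.

Equivalence classes: [x54], [x55=x56], [x57].
Quotient map π: X → X/∼ sends x54 ↦ [x54], x55 ↦ [x55=x56], x56 ↦ [x55=x56], x57 ↦ [x57].
For each subset V ⊆ X/∼, compute π^{-1}(V) ⊆ X and check whether π^{-1}(V) ∈ τ. V is open in τ_Q iff π^{-1}(V) ∈ τ.
  V = {}: π^{-1}(V) = ∅ ∈ τ ✓.
  V = {[x54]}: π^{-1}(V) = {x54} ∉ τ ✗.
  V = {[x55=x56]}: π^{-1}(V) = {x55, x56} ∉ τ ✗.
  V = {[x54], [x55=x56]}: π^{-1}(V) = {x54, x55, x56} ∉ τ ✗.
  V = {[x57]}: π^{-1}(V) = {x57} ∉ τ ✗.
  V = {[x54], [x57]}: π^{-1}(V) = {x54, x57} ∉ τ ✗.
  V = {[x55=x56], [x57]}: π^{-1}(V) = {x55, x56, x57} ∉ τ ✗.
  V = {[x54], [x55=x56], [x57]}: π^{-1}(V) = {x54, x55, x56, x57} ∈ τ ✓.
Open sets in the quotient: τ_Q = {{}, {[x54], [x55=x56], [x57]}} (2 elements).


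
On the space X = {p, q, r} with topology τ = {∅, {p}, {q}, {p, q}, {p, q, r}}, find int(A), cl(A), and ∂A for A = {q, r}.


int(A) = {q}, cl(A) = {q, r}, ∂A = {r}.

Closed sets in (X, τ) are complements of opens:
  closed(X, τ) = {∅, {r}, {p, r}, {q, r}, {p, q, r}}.
int(A) = ⋃ {U ∈ τ : U ⊆ A}. Opens contained in A: ∅, {q}.
Taking the union of these: int(A) = {q}.
cl(A) = ⋂ {C closed : A ⊆ C}. Closed sets containing A: {q, r}, {p, q, r}.
Intersecting these: cl(A) = {q, r}.
∂A = cl(A) ∖ int(A) = {q, r} ∖ {q} = {r}.


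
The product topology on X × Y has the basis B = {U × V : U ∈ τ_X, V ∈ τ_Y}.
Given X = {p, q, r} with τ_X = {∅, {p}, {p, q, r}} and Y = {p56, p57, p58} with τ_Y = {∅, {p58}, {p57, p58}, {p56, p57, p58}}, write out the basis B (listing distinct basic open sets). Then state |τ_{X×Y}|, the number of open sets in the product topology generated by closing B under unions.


Basis B = {∅ × ∅, {p} × {p58}, {p} × {p57, p58}, {p} × {p56, p57, p58}, {p, q, r} × {p58}, {p, q, r} × {p57, p58}, {p, q, r} × {p56, p57, p58}}; |τ_{X×Y}| = 10.

Enumerate products U × V with U ∈ τ_X, V ∈ τ_Y (deduplicated):
  ∅ × ∅ = {} (∅)
  {p} × {p58} = {(p,p58)}
  {p} × {p57, p58} = {(p,p57), (p,p58)}
  {p} × {p56, p57, p58} = {(p,p56), (p,p57), (p,p58)}
  {p, q, r} × {p58} = {(p,p58), (q,p58), (r,p58)}
  {p, q, r} × {p57, p58} = {(p,p57), (p,p58), (q,p57), (q,p58), (r,p57), (r,p58)}
  {p, q, r} × {p56, p57, p58} = {(p,p56), (p,p57), (p,p58), (q,p56), (q,p57), (q,p58), (r,p56), (r,p57), (r,p58)}
These 7 distinct sets form the basis B.
Close under arbitrary unions to get τ_{X×Y}; counting gives |τ_{X×Y}| = 10.


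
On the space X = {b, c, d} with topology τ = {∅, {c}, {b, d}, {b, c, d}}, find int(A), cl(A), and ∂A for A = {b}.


int(A) = ∅, cl(A) = {b, d}, ∂A = {b, d}.

Closed sets in (X, τ) are complements of opens:
  closed(X, τ) = {∅, {c}, {b, d}, {b, c, d}}.
int(A) = ⋃ {U ∈ τ : U ⊆ A}. Opens contained in A: ∅.
Taking the union of these: int(A) = ∅.
cl(A) = ⋂ {C closed : A ⊆ C}. Closed sets containing A: {b, d}, {b, c, d}.
Intersecting these: cl(A) = {b, d}.
∂A = cl(A) ∖ int(A) = {b, d} ∖ ∅ = {b, d}.


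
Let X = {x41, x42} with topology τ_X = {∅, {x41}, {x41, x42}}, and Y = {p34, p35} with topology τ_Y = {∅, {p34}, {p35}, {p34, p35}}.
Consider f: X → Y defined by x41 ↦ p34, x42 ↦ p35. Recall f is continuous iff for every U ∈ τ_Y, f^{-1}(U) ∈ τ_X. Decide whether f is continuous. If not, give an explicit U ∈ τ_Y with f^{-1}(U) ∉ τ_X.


f is NOT continuous.

Compute f^{-1}(U) for each U ∈ τ_Y:
  U = ∅: f^{-1}(U) = ∅ ∈ τ_X ✓.
  U = {p34}: f^{-1}(U) = {x41} ∈ τ_X ✓.
  U = {p35}: f^{-1}(U) = {x42} ∉ τ_X ✗.
  U = {p34, p35}: f^{-1}(U) = {x41, x42} ∈ τ_X ✓.
Found U = {p35} with f^{-1}(U) = {x42} not in τ_X. Therefore f is NOT continuous.


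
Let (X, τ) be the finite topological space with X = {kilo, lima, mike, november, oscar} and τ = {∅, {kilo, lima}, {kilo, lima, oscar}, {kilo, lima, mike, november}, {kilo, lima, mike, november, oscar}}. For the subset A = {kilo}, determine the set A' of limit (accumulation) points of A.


A' = {lima, mike, november, oscar}

For each x ∈ X, list the open sets U ∈ τ with x ∈ U, then check whether U ∩ (A ∖ {x}) ≠ ∅ for every such U.
  x = kilo: open {kilo, lima} ∋ x has {kilo, lima} ∩ (A ∖ {kilo}) = ∅, so x is NOT a limit point.
  x = lima: opens ∋ x are {kilo, lima}, {kilo, lima, oscar}, {kilo, lima, mike, november}, {kilo, lima, mike, november, oscar}; each meets A ∖ {lima}, so x IS a limit point.
  x = mike: opens ∋ x are {kilo, lima, mike, november}, {kilo, lima, mike, november, oscar}; each meets A ∖ {mike}, so x IS a limit point.
  x = november: opens ∋ x are {kilo, lima, mike, november}, {kilo, lima, mike, november, oscar}; each meets A ∖ {november}, so x IS a limit point.
  x = oscar: opens ∋ x are {kilo, lima, oscar}, {kilo, lima, mike, november, oscar}; each meets A ∖ {oscar}, so x IS a limit point.
Collecting: A' = {lima, mike, november, oscar}.


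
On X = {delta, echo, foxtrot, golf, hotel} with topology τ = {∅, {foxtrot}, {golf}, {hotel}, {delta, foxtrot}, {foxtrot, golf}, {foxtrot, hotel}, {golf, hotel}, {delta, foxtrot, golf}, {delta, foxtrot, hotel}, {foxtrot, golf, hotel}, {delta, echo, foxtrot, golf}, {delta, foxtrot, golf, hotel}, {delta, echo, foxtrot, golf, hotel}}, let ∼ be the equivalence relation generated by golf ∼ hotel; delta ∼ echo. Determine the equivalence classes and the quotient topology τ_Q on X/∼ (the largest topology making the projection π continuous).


X/∼ = {[delta=echo], [foxtrot], [golf=hotel]}; |τ_Q| = 5.

Equivalence classes: [delta=echo], [foxtrot], [golf=hotel].
Quotient map π: X → X/∼ sends delta ↦ [delta=echo], echo ↦ [delta=echo], foxtrot ↦ [foxtrot], golf ↦ [golf=hotel], hotel ↦ [golf=hotel].
For each subset V ⊆ X/∼, compute π^{-1}(V) ⊆ X and check whether π^{-1}(V) ∈ τ. V is open in τ_Q iff π^{-1}(V) ∈ τ.
  V = {}: π^{-1}(V) = ∅ ∈ τ ✓.
  V = {[delta=echo]}: π^{-1}(V) = {delta, echo} ∉ τ ✗.
  V = {[foxtrot]}: π^{-1}(V) = {foxtrot} ∈ τ ✓.
  V = {[delta=echo], [foxtrot]}: π^{-1}(V) = {delta, echo, foxtrot} ∉ τ ✗.
  V = {[golf=hotel]}: π^{-1}(V) = {golf, hotel} ∈ τ ✓.
  V = {[delta=echo], [golf=hotel]}: π^{-1}(V) = {delta, echo, golf, hotel} ∉ τ ✗.
  V = {[foxtrot], [golf=hotel]}: π^{-1}(V) = {foxtrot, golf, hotel} ∈ τ ✓.
  V = {[delta=echo], [foxtrot], [golf=hotel]}: π^{-1}(V) = {delta, echo, foxtrot, golf, hotel} ∈ τ ✓.
Open sets in the quotient: τ_Q = {{}, {[foxtrot]}, {[golf=hotel]}, {[foxtrot], [golf=hotel]}, {[delta=echo], [foxtrot], [golf=hotel]}} (5 elements).


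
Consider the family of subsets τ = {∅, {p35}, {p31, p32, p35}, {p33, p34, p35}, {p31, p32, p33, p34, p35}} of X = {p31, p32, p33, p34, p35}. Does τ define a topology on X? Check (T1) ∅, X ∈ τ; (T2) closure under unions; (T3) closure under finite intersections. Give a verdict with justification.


τ IS a topology on X.

Axiom (T1): ∅ ∈ τ? Yes; X ∈ τ? Yes.
Axiom (T2/T3): check pairwise unions and intersections of members of τ.
All pairwise intersections and unions checked — each lies in τ. Therefore τ satisfies (T1), (T2), (T3): it IS a topology on X.


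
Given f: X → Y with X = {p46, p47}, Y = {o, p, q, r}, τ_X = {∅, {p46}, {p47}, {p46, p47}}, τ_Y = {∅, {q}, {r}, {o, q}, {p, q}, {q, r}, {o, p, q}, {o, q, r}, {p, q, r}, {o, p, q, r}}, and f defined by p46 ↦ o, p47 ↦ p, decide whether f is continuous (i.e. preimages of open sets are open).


f IS continuous.

Compute f^{-1}(U) for each U ∈ τ_Y:
  U = ∅: f^{-1}(U) = ∅ ∈ τ_X ✓.
  U = {q}: f^{-1}(U) = ∅ ∈ τ_X ✓.
  U = {r}: f^{-1}(U) = ∅ ∈ τ_X ✓.
  U = {o, q}: f^{-1}(U) = {p46} ∈ τ_X ✓.
  U = {p, q}: f^{-1}(U) = {p47} ∈ τ_X ✓.
  U = {q, r}: f^{-1}(U) = ∅ ∈ τ_X ✓.
  U = {o, p, q}: f^{-1}(U) = {p46, p47} ∈ τ_X ✓.
  U = {o, q, r}: f^{-1}(U) = {p46} ∈ τ_X ✓.
  U = {p, q, r}: f^{-1}(U) = {p47} ∈ τ_X ✓.
  U = {o, p, q, r}: f^{-1}(U) = {p46, p47} ∈ τ_X ✓.
Every preimage lies in τ_X, so f IS continuous.


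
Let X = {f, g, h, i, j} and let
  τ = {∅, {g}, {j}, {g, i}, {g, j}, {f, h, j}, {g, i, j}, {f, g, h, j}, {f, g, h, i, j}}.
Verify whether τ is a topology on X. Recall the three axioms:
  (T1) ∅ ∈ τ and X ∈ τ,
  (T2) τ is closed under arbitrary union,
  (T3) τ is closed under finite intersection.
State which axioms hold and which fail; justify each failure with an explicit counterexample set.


τ IS a topology on X.

Axiom (T1): ∅ ∈ τ? Yes; X ∈ τ? Yes.
Axiom (T2/T3): check pairwise unions and intersections of members of τ.
All pairwise intersections and unions checked — each lies in τ. Therefore τ satisfies (T1), (T2), (T3): it IS a topology on X.


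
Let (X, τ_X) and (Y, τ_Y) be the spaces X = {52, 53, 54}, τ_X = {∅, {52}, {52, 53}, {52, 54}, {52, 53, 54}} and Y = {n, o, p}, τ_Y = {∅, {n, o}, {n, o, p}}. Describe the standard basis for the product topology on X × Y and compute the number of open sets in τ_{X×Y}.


Basis B = {∅ × ∅, {52} × {n, o}, {52} × {n, o, p}, {52, 53} × {n, o}, {52, 54} × {n, o}, {52, 53} × {n, o, p}, {52, 54} × {n, o, p}, {52, 53, 54} × {n, o}, {52, 53, 54} × {n, o, p}}; |τ_{X×Y}| = 14.

Enumerate products U × V with U ∈ τ_X, V ∈ τ_Y (deduplicated):
  ∅ × ∅ = {} (∅)
  {52} × {n, o} = {(52,n), (52,o)}
  {52} × {n, o, p} = {(52,n), (52,o), (52,p)}
  {52, 53} × {n, o} = {(52,n), (52,o), (53,n), (53,o)}
  {52, 54} × {n, o} = {(52,n), (52,o), (54,n), (54,o)}
  {52, 53} × {n, o, p} = {(52,n), (52,o), (52,p), (53,n), (53,o), (53,p)}
  {52, 54} × {n, o, p} = {(52,n), (52,o), (52,p), (54,n), (54,o), (54,p)}
  {52, 53, 54} × {n, o} = {(52,n), (52,o), (53,n), (53,o), (54,n), (54,o)}
  {52, 53, 54} × {n, o, p} = {(52,n), (52,o), (52,p), (53,n), (53,o), (53,p), (54,n), (54,o), (54,p)}
These 9 distinct sets form the basis B.
Close under arbitrary unions to get τ_{X×Y}; counting gives |τ_{X×Y}| = 14.


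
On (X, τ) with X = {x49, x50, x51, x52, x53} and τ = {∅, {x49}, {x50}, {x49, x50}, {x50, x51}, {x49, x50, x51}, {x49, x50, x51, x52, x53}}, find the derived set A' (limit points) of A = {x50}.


A' = {x51, x52, x53}

For each x ∈ X, list the open sets U ∈ τ with x ∈ U, then check whether U ∩ (A ∖ {x}) ≠ ∅ for every such U.
  x = x49: open {x49} ∋ x has {x49} ∩ (A ∖ {x49}) = ∅, so x is NOT a limit point.
  x = x50: open {x50} ∋ x has {x50} ∩ (A ∖ {x50}) = ∅, so x is NOT a limit point.
  x = x51: opens ∋ x are {x50, x51}, {x49, x50, x51}, {x49, x50, x51, x52, x53}; each meets A ∖ {x51}, so x IS a limit point.
  x = x52: opens ∋ x are {x49, x50, x51, x52, x53}; each meets A ∖ {x52}, so x IS a limit point.
  x = x53: opens ∋ x are {x49, x50, x51, x52, x53}; each meets A ∖ {x53}, so x IS a limit point.
Collecting: A' = {x51, x52, x53}.


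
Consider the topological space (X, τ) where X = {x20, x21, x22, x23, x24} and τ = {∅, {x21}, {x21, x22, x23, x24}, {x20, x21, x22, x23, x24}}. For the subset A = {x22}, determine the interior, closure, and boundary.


int(A) = ∅, cl(A) = {x20, x22, x23, x24}, ∂A = {x20, x22, x23, x24}.

Closed sets in (X, τ) are complements of opens:
  closed(X, τ) = {∅, {x20}, {x20, x22, x23, x24}, {x20, x21, x22, x23, x24}}.
int(A) = ⋃ {U ∈ τ : U ⊆ A}. Opens contained in A: ∅.
Taking the union of these: int(A) = ∅.
cl(A) = ⋂ {C closed : A ⊆ C}. Closed sets containing A: {x20, x22, x23, x24}, {x20, x21, x22, x23, x24}.
Intersecting these: cl(A) = {x20, x22, x23, x24}.
∂A = cl(A) ∖ int(A) = {x20, x22, x23, x24} ∖ ∅ = {x20, x22, x23, x24}.


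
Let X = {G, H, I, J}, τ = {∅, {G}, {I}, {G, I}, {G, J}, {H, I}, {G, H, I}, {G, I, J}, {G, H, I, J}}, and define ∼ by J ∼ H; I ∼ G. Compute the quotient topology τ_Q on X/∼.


X/∼ = {[G=I], [H=J]}; |τ_Q| = 3.

Equivalence classes: [G=I], [H=J].
Quotient map π: X → X/∼ sends G ↦ [G=I], H ↦ [H=J], I ↦ [G=I], J ↦ [H=J].
For each subset V ⊆ X/∼, compute π^{-1}(V) ⊆ X and check whether π^{-1}(V) ∈ τ. V is open in τ_Q iff π^{-1}(V) ∈ τ.
  V = {}: π^{-1}(V) = ∅ ∈ τ ✓.
  V = {[G=I]}: π^{-1}(V) = {G, I} ∈ τ ✓.
  V = {[H=J]}: π^{-1}(V) = {H, J} ∉ τ ✗.
  V = {[G=I], [H=J]}: π^{-1}(V) = {G, H, I, J} ∈ τ ✓.
Open sets in the quotient: τ_Q = {{}, {[G=I]}, {[G=I], [H=J]}} (3 elements).


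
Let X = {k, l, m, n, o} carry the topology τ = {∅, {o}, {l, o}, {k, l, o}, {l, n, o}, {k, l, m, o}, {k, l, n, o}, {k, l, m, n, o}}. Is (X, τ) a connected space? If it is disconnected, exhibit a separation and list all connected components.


(X, τ) is connected.

Find clopen sets (U ∈ τ with X ∖ U ∈ τ):
  U = ∅, X ∖ U = {k, l, m, n, o} — both open, so U is clopen.
  U = {k, l, m, n, o}, X ∖ U = ∅ — both open, so U is clopen.
Only trivial clopens (∅ and X) exist, so (X, τ) is connected.
Compute connected components by grouping points that agree on all clopens:
  component: {k, l, m, n, o}


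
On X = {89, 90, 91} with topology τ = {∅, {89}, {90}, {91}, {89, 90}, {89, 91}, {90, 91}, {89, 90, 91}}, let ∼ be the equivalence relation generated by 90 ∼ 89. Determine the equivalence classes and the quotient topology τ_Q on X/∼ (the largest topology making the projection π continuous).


X/∼ = {[89=90], [91]}; |τ_Q| = 4.

Equivalence classes: [89=90], [91].
Quotient map π: X → X/∼ sends 89 ↦ [89=90], 90 ↦ [89=90], 91 ↦ [91].
For each subset V ⊆ X/∼, compute π^{-1}(V) ⊆ X and check whether π^{-1}(V) ∈ τ. V is open in τ_Q iff π^{-1}(V) ∈ τ.
  V = {}: π^{-1}(V) = ∅ ∈ τ ✓.
  V = {[89=90]}: π^{-1}(V) = {89, 90} ∈ τ ✓.
  V = {[91]}: π^{-1}(V) = {91} ∈ τ ✓.
  V = {[89=90], [91]}: π^{-1}(V) = {89, 90, 91} ∈ τ ✓.
Open sets in the quotient: τ_Q = {{}, {[89=90]}, {[91]}, {[89=90], [91]}} (4 elements).


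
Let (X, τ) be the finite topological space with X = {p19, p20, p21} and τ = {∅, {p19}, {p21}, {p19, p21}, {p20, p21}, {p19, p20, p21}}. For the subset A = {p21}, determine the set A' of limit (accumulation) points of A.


A' = {p20}

For each x ∈ X, list the open sets U ∈ τ with x ∈ U, then check whether U ∩ (A ∖ {x}) ≠ ∅ for every such U.
  x = p19: open {p19} ∋ x has {p19} ∩ (A ∖ {p19}) = ∅, so x is NOT a limit point.
  x = p20: opens ∋ x are {p20, p21}, {p19, p20, p21}; each meets A ∖ {p20}, so x IS a limit point.
  x = p21: open {p21} ∋ x has {p21} ∩ (A ∖ {p21}) = ∅, so x is NOT a limit point.
Collecting: A' = {p20}.


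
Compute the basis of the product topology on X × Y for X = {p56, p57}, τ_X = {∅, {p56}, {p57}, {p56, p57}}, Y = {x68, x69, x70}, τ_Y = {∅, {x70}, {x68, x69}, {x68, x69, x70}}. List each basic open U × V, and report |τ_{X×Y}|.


Basis B = {∅ × ∅, {p56} × {x70}, {p57} × {x70}, {p56} × {x68, x69}, {p56, p57} × {x70}, {p57} × {x68, x69}, {p56} × {x68, x69, x70}, {p57} × {x68, x69, x70}, {p56, p57} × {x68, x69}, {p56, p57} × {x68, x69, x70}}; |τ_{X×Y}| = 16.

Enumerate products U × V with U ∈ τ_X, V ∈ τ_Y (deduplicated):
  ∅ × ∅ = {} (∅)
  {p56} × {x70} = {(p56,x70)}
  {p57} × {x70} = {(p57,x70)}
  {p56} × {x68, x69} = {(p56,x68), (p56,x69)}
  {p56, p57} × {x70} = {(p56,x70), (p57,x70)}
  {p57} × {x68, x69} = {(p57,x68), (p57,x69)}
  {p56} × {x68, x69, x70} = {(p56,x68), (p56,x69), (p56,x70)}
  {p57} × {x68, x69, x70} = {(p57,x68), (p57,x69), (p57,x70)}
  {p56, p57} × {x68, x69} = {(p56,x68), (p56,x69), (p57,x68), (p57,x69)}
  {p56, p57} × {x68, x69, x70} = {(p56,x68), (p56,x69), (p56,x70), (p57,x68), (p57,x69), (p57,x70)}
These 10 distinct sets form the basis B.
Close under arbitrary unions to get τ_{X×Y}; counting gives |τ_{X×Y}| = 16.


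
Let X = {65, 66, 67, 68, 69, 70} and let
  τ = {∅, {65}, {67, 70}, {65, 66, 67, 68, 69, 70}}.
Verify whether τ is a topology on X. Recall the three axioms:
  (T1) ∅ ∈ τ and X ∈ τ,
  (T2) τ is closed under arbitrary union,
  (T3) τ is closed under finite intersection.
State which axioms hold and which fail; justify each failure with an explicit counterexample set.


τ is NOT a topology on X.

Axiom (T1): ∅ ∈ τ? Yes; X ∈ τ? Yes.
Axiom (T2/T3): check pairwise unions and intersections of members of τ.
Counterexample for (T2): {65} ∪ {67, 70} = {65, 67, 70} ∉ τ. Therefore τ is NOT a topology.


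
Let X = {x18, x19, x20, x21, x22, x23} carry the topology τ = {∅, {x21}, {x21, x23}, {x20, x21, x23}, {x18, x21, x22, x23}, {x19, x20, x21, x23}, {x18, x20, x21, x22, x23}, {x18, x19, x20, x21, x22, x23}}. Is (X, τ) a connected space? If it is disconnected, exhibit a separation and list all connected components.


(X, τ) is connected.

Find clopen sets (U ∈ τ with X ∖ U ∈ τ):
  U = ∅, X ∖ U = {x18, x19, x20, x21, x22, x23} — both open, so U is clopen.
  U = {x18, x19, x20, x21, x22, x23}, X ∖ U = ∅ — both open, so U is clopen.
Only trivial clopens (∅ and X) exist, so (X, τ) is connected.
Compute connected components by grouping points that agree on all clopens:
  component: {x18, x19, x20, x21, x22, x23}


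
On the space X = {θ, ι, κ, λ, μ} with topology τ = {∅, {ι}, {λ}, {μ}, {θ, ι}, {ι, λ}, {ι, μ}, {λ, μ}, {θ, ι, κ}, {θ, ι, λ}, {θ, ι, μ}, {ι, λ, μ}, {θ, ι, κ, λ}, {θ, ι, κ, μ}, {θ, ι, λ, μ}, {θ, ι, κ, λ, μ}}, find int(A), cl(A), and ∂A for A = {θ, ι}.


int(A) = {θ, ι}, cl(A) = {θ, ι, κ}, ∂A = {κ}.

Closed sets in (X, τ) are complements of opens:
  closed(X, τ) = {∅, {κ}, {λ}, {μ}, {θ, κ}, {κ, λ}, {κ, μ}, {λ, μ}, {θ, ι, κ}, {θ, κ, λ}, {θ, κ, μ}, {κ, λ, μ}, {θ, ι, κ, λ}, {θ, ι, κ, μ}, {θ, κ, λ, μ}, {θ, ι, κ, λ, μ}}.
int(A) = ⋃ {U ∈ τ : U ⊆ A}. Opens contained in A: ∅, {ι}, {θ, ι}.
Taking the union of these: int(A) = {θ, ι}.
cl(A) = ⋂ {C closed : A ⊆ C}. Closed sets containing A: {θ, ι, κ}, {θ, ι, κ, λ}, {θ, ι, κ, μ}, {θ, ι, κ, λ, μ}.
Intersecting these: cl(A) = {θ, ι, κ}.
∂A = cl(A) ∖ int(A) = {θ, ι, κ} ∖ {θ, ι} = {κ}.


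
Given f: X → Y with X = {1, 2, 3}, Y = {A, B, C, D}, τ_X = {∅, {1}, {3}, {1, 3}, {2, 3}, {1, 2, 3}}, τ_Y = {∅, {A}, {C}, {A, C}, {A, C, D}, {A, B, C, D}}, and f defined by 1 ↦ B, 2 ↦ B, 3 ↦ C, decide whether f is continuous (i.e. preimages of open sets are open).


f IS continuous.

Compute f^{-1}(U) for each U ∈ τ_Y:
  U = ∅: f^{-1}(U) = ∅ ∈ τ_X ✓.
  U = {A}: f^{-1}(U) = ∅ ∈ τ_X ✓.
  U = {C}: f^{-1}(U) = {3} ∈ τ_X ✓.
  U = {A, C}: f^{-1}(U) = {3} ∈ τ_X ✓.
  U = {A, C, D}: f^{-1}(U) = {3} ∈ τ_X ✓.
  U = {A, B, C, D}: f^{-1}(U) = {1, 2, 3} ∈ τ_X ✓.
Every preimage lies in τ_X, so f IS continuous.


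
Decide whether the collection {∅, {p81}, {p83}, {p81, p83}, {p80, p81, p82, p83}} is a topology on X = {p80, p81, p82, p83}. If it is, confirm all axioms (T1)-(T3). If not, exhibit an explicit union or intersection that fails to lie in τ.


τ IS a topology on X.

Axiom (T1): ∅ ∈ τ? Yes; X ∈ τ? Yes.
Axiom (T2/T3): check pairwise unions and intersections of members of τ.
All pairwise intersections and unions checked — each lies in τ. Therefore τ satisfies (T1), (T2), (T3): it IS a topology on X.


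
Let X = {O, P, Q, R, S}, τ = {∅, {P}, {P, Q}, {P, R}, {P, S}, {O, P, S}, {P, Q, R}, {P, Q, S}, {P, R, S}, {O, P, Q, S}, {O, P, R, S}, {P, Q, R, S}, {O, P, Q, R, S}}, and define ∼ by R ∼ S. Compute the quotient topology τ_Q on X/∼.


X/∼ = {[O], [P], [Q], [R=S]}; |τ_Q| = 7.

Equivalence classes: [O], [P], [Q], [R=S].
Quotient map π: X → X/∼ sends O ↦ [O], P ↦ [P], Q ↦ [Q], R ↦ [R=S], S ↦ [R=S].
For each subset V ⊆ X/∼, compute π^{-1}(V) ⊆ X and check whether π^{-1}(V) ∈ τ. V is open in τ_Q iff π^{-1}(V) ∈ τ.
  V = {}: π^{-1}(V) = ∅ ∈ τ ✓.
  V = {[O]}: π^{-1}(V) = {O} ∉ τ ✗.
  V = {[P]}: π^{-1}(V) = {P} ∈ τ ✓.
  V = {[O], [P]}: π^{-1}(V) = {O, P} ∉ τ ✗.
  V = {[Q]}: π^{-1}(V) = {Q} ∉ τ ✗.
  V = {[O], [Q]}: π^{-1}(V) = {O, Q} ∉ τ ✗.
  V = {[P], [Q]}: π^{-1}(V) = {P, Q} ∈ τ ✓.
  V = {[O], [P], [Q]}: π^{-1}(V) = {O, P, Q} ∉ τ ✗.
  V = {[R=S]}: π^{-1}(V) = {R, S} ∉ τ ✗.
  V = {[O], [R=S]}: π^{-1}(V) = {O, R, S} ∉ τ ✗.
  V = {[P], [R=S]}: π^{-1}(V) = {P, R, S} ∈ τ ✓.
  V = {[O], [P], [R=S]}: π^{-1}(V) = {O, P, R, S} ∈ τ ✓.
  V = {[Q], [R=S]}: π^{-1}(V) = {Q, R, S} ∉ τ ✗.
  V = {[O], [Q], [R=S]}: π^{-1}(V) = {O, Q, R, S} ∉ τ ✗.
  V = {[P], [Q], [R=S]}: π^{-1}(V) = {P, Q, R, S} ∈ τ ✓.
  V = {[O], [P], [Q], [R=S]}: π^{-1}(V) = {O, P, Q, R, S} ∈ τ ✓.
Open sets in the quotient: τ_Q = {{}, {[P]}, {[P], [Q]}, {[P], [R=S]}, {[O], [P], [R=S]}, {[P], [Q], [R=S]}, {[O], [P], [Q], [R=S]}} (7 elements).


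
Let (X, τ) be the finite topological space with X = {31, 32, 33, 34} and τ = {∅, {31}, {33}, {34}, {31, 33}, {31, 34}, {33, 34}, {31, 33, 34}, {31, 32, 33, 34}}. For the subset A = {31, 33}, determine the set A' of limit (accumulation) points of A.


A' = {32}

For each x ∈ X, list the open sets U ∈ τ with x ∈ U, then check whether U ∩ (A ∖ {x}) ≠ ∅ for every such U.
  x = 31: open {31} ∋ x has {31} ∩ (A ∖ {31}) = ∅, so x is NOT a limit point.
  x = 32: opens ∋ x are {31, 32, 33, 34}; each meets A ∖ {32}, so x IS a limit point.
  x = 33: open {33} ∋ x has {33} ∩ (A ∖ {33}) = ∅, so x is NOT a limit point.
  x = 34: open {34} ∋ x has {34} ∩ (A ∖ {34}) = ∅, so x is NOT a limit point.
Collecting: A' = {32}.


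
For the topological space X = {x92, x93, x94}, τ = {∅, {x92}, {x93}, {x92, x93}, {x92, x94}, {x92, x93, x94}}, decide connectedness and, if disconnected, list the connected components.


(X, τ) is disconnected; components = [{x93}, {x92, x94}].

Find clopen sets (U ∈ τ with X ∖ U ∈ τ):
  U = ∅, X ∖ U = {x92, x93, x94} — both open, so U is clopen.
  U = {x93}, X ∖ U = {x92, x94} — both open, so U is clopen.
  U = {x92, x94}, X ∖ U = {x93} — both open, so U is clopen.
  U = {x92, x93, x94}, X ∖ U = ∅ — both open, so U is clopen.
Nontrivial clopen(s) exist: e.g. {x92, x94}. So (X, τ) is disconnected.
Compute connected components by grouping points that agree on all clopens:
  component: {x93}
  component: {x92, x94}


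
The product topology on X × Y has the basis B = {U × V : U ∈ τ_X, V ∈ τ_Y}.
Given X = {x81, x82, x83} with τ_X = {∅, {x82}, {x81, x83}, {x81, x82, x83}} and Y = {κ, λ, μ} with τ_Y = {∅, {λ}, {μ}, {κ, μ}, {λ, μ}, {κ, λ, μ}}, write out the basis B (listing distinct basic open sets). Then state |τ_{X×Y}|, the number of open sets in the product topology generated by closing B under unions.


Basis B = {∅ × ∅, {x82} × {λ}, {x82} × {μ}, {x81, x83} × {λ}, {x81, x83} × {μ}, {x82} × {κ, μ}, {x82} × {λ, μ}, {x81, x82, x83} × {λ}, {x81, x82, x83} × {μ}, {x82} × {κ, λ, μ}, {x81, x83} × {κ, μ}, {x81, x83} × {λ, μ}, {x81, x83} × {κ, λ, μ}, {x81, x82, x83} × {κ, μ}, {x81, x82, x83} × {λ, μ}, {x81, x82, x83} × {κ, λ, μ}}; |τ_{X×Y}| = 36.

Enumerate products U × V with U ∈ τ_X, V ∈ τ_Y (deduplicated):
  ∅ × ∅ = {} (∅)
  {x82} × {λ} = {(x82,λ)}
  {x82} × {μ} = {(x82,μ)}
  {x81, x83} × {λ} = {(x81,λ), (x83,λ)}
  {x81, x83} × {μ} = {(x81,μ), (x83,μ)}
  {x82} × {κ, μ} = {(x82,κ), (x82,μ)}
  {x82} × {λ, μ} = {(x82,λ), (x82,μ)}
  {x81, x82, x83} × {λ} = {(x81,λ), (x82,λ), (x83,λ)}
  {x81, x82, x83} × {μ} = {(x81,μ), (x82,μ), (x83,μ)}
  {x82} × {κ, λ, μ} = {(x82,κ), (x82,λ), (x82,μ)}
  {x81, x83} × {κ, μ} = {(x81,κ), (x81,μ), (x83,κ), (x83,μ)}
  {x81, x83} × {λ, μ} = {(x81,λ), (x81,μ), (x83,λ), (x83,μ)}
  {x81, x83} × {κ, λ, μ} = {(x81,κ), (x81,λ), (x81,μ), (x83,κ), (x83,λ), (x83,μ)}
  {x81, x82, x83} × {κ, μ} = {(x81,κ), (x81,μ), (x82,κ), (x82,μ), (x83,κ), (x83,μ)}
  {x81, x82, x83} × {λ, μ} = {(x81,λ), (x81,μ), (x82,λ), (x82,μ), (x83,λ), (x83,μ)}
  {x81, x82, x83} × {κ, λ, μ} = {(x81,κ), (x81,λ), (x81,μ), (x82,κ), (x82,λ), (x82,μ), (x83,κ), (x83,λ), (x83,μ)}
These 16 distinct sets form the basis B.
Close under arbitrary unions to get τ_{X×Y}; counting gives |τ_{X×Y}| = 36.


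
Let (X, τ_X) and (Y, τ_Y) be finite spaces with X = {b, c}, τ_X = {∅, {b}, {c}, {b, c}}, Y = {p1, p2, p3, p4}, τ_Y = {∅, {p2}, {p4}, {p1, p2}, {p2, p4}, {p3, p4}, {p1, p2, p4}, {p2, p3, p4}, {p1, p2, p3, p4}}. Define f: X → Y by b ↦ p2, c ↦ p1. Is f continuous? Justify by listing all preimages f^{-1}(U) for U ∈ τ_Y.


f IS continuous.

Compute f^{-1}(U) for each U ∈ τ_Y:
  U = ∅: f^{-1}(U) = ∅ ∈ τ_X ✓.
  U = {p2}: f^{-1}(U) = {b} ∈ τ_X ✓.
  U = {p4}: f^{-1}(U) = ∅ ∈ τ_X ✓.
  U = {p1, p2}: f^{-1}(U) = {b, c} ∈ τ_X ✓.
  U = {p2, p4}: f^{-1}(U) = {b} ∈ τ_X ✓.
  U = {p3, p4}: f^{-1}(U) = ∅ ∈ τ_X ✓.
  U = {p1, p2, p4}: f^{-1}(U) = {b, c} ∈ τ_X ✓.
  U = {p2, p3, p4}: f^{-1}(U) = {b} ∈ τ_X ✓.
  U = {p1, p2, p3, p4}: f^{-1}(U) = {b, c} ∈ τ_X ✓.
Every preimage lies in τ_X, so f IS continuous.


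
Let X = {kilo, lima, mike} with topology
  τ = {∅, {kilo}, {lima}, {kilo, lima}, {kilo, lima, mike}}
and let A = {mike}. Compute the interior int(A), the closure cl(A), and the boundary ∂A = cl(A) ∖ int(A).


int(A) = ∅, cl(A) = {mike}, ∂A = {mike}.

Closed sets in (X, τ) are complements of opens:
  closed(X, τ) = {∅, {mike}, {kilo, mike}, {lima, mike}, {kilo, lima, mike}}.
int(A) = ⋃ {U ∈ τ : U ⊆ A}. Opens contained in A: ∅.
Taking the union of these: int(A) = ∅.
cl(A) = ⋂ {C closed : A ⊆ C}. Closed sets containing A: {mike}, {kilo, mike}, {lima, mike}, {kilo, lima, mike}.
Intersecting these: cl(A) = {mike}.
∂A = cl(A) ∖ int(A) = {mike} ∖ ∅ = {mike}.


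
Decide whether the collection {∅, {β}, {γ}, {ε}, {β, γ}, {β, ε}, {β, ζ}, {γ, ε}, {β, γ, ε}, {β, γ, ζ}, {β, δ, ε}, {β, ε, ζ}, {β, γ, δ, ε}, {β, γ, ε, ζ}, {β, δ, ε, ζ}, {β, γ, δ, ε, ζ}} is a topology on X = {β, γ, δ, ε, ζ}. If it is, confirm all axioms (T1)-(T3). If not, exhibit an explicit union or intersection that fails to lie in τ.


τ IS a topology on X.

Axiom (T1): ∅ ∈ τ? Yes; X ∈ τ? Yes.
Axiom (T2/T3): check pairwise unions and intersections of members of τ.
All pairwise intersections and unions checked — each lies in τ. Therefore τ satisfies (T1), (T2), (T3): it IS a topology on X.


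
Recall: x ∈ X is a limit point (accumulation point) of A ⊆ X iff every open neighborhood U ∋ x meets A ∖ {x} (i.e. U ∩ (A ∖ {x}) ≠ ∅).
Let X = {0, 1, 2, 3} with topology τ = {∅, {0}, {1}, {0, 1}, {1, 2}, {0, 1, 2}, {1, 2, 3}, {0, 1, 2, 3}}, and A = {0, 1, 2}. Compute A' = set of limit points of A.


A' = {2, 3}

For each x ∈ X, list the open sets U ∈ τ with x ∈ U, then check whether U ∩ (A ∖ {x}) ≠ ∅ for every such U.
  x = 0: open {0} ∋ x has {0} ∩ (A ∖ {0}) = ∅, so x is NOT a limit point.
  x = 1: open {1} ∋ x has {1} ∩ (A ∖ {1}) = ∅, so x is NOT a limit point.
  x = 2: opens ∋ x are {1, 2}, {0, 1, 2}, {1, 2, 3}, {0, 1, 2, 3}; each meets A ∖ {2}, so x IS a limit point.
  x = 3: opens ∋ x are {1, 2, 3}, {0, 1, 2, 3}; each meets A ∖ {3}, so x IS a limit point.
Collecting: A' = {2, 3}.


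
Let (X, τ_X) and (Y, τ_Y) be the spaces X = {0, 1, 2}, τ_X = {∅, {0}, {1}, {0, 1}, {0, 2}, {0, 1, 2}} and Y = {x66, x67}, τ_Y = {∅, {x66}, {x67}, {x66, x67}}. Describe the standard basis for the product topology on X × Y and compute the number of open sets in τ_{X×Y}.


Basis B = {∅ × ∅, {0} × {x66}, {0} × {x67}, {1} × {x66}, {1} × {x67}, {0} × {x66, x67}, {0, 1} × {x66}, {0, 2} × {x66}, {0, 1} × {x67}, {0, 2} × {x67}, {1} × {x66, x67}, {0, 1, 2} × {x66}, {0, 1, 2} × {x67}, {0, 1} × {x66, x67}, {0, 2} × {x66, x67}, {0, 1, 2} × {x66, x67}}; |τ_{X×Y}| = 36.

Enumerate products U × V with U ∈ τ_X, V ∈ τ_Y (deduplicated):
  ∅ × ∅ = {} (∅)
  {0} × {x66} = {(0,x66)}
  {0} × {x67} = {(0,x67)}
  {1} × {x66} = {(1,x66)}
  {1} × {x67} = {(1,x67)}
  {0} × {x66, x67} = {(0,x66), (0,x67)}
  {0, 1} × {x66} = {(0,x66), (1,x66)}
  {0, 2} × {x66} = {(0,x66), (2,x66)}
  {0, 1} × {x67} = {(0,x67), (1,x67)}
  {0, 2} × {x67} = {(0,x67), (2,x67)}
  {1} × {x66, x67} = {(1,x66), (1,x67)}
  {0, 1, 2} × {x66} = {(0,x66), (1,x66), (2,x66)}
  {0, 1, 2} × {x67} = {(0,x67), (1,x67), (2,x67)}
  {0, 1} × {x66, x67} = {(0,x66), (0,x67), (1,x66), (1,x67)}
  {0, 2} × {x66, x67} = {(0,x66), (0,x67), (2,x66), (2,x67)}
  {0, 1, 2} × {x66, x67} = {(0,x66), (0,x67), (1,x66), (1,x67), (2,x66), (2,x67)}
These 16 distinct sets form the basis B.
Close under arbitrary unions to get τ_{X×Y}; counting gives |τ_{X×Y}| = 36.


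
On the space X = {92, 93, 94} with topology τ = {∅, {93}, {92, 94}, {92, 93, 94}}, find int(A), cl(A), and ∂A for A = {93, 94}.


int(A) = {93}, cl(A) = {92, 93, 94}, ∂A = {92, 94}.

Closed sets in (X, τ) are complements of opens:
  closed(X, τ) = {∅, {93}, {92, 94}, {92, 93, 94}}.
int(A) = ⋃ {U ∈ τ : U ⊆ A}. Opens contained in A: ∅, {93}.
Taking the union of these: int(A) = {93}.
cl(A) = ⋂ {C closed : A ⊆ C}. Closed sets containing A: {92, 93, 94}.
Intersecting these: cl(A) = {92, 93, 94}.
∂A = cl(A) ∖ int(A) = {92, 93, 94} ∖ {93} = {92, 94}.


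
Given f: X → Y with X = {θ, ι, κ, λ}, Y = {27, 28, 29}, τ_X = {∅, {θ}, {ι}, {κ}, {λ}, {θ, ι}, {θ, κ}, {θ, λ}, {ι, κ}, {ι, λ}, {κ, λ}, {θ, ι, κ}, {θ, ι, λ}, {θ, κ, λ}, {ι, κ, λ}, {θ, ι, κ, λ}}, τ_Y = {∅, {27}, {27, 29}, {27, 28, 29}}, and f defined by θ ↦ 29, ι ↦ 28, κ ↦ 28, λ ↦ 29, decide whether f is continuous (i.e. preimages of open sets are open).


f IS continuous.

Compute f^{-1}(U) for each U ∈ τ_Y:
  U = ∅: f^{-1}(U) = ∅ ∈ τ_X ✓.
  U = {27}: f^{-1}(U) = ∅ ∈ τ_X ✓.
  U = {27, 29}: f^{-1}(U) = {θ, λ} ∈ τ_X ✓.
  U = {27, 28, 29}: f^{-1}(U) = {θ, ι, κ, λ} ∈ τ_X ✓.
Every preimage lies in τ_X, so f IS continuous.


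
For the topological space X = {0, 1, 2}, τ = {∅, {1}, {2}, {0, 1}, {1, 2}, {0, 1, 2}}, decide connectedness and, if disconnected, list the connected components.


(X, τ) is disconnected; components = [{2}, {0, 1}].

Find clopen sets (U ∈ τ with X ∖ U ∈ τ):
  U = ∅, X ∖ U = {0, 1, 2} — both open, so U is clopen.
  U = {2}, X ∖ U = {0, 1} — both open, so U is clopen.
  U = {0, 1}, X ∖ U = {2} — both open, so U is clopen.
  U = {0, 1, 2}, X ∖ U = ∅ — both open, so U is clopen.
Nontrivial clopen(s) exist: e.g. {2}. So (X, τ) is disconnected.
Compute connected components by grouping points that agree on all clopens:
  component: {2}
  component: {0, 1}


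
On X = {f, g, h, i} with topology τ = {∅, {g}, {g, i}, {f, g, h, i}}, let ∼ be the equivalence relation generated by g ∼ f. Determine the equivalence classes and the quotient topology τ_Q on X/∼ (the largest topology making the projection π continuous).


X/∼ = {[f=g], [h], [i]}; |τ_Q| = 2.

Equivalence classes: [f=g], [h], [i].
Quotient map π: X → X/∼ sends f ↦ [f=g], g ↦ [f=g], h ↦ [h], i ↦ [i].
For each subset V ⊆ X/∼, compute π^{-1}(V) ⊆ X and check whether π^{-1}(V) ∈ τ. V is open in τ_Q iff π^{-1}(V) ∈ τ.
  V = {}: π^{-1}(V) = ∅ ∈ τ ✓.
  V = {[f=g]}: π^{-1}(V) = {f, g} ∉ τ ✗.
  V = {[h]}: π^{-1}(V) = {h} ∉ τ ✗.
  V = {[f=g], [h]}: π^{-1}(V) = {f, g, h} ∉ τ ✗.
  V = {[i]}: π^{-1}(V) = {i} ∉ τ ✗.
  V = {[f=g], [i]}: π^{-1}(V) = {f, g, i} ∉ τ ✗.
  V = {[h], [i]}: π^{-1}(V) = {h, i} ∉ τ ✗.
  V = {[f=g], [h], [i]}: π^{-1}(V) = {f, g, h, i} ∈ τ ✓.
Open sets in the quotient: τ_Q = {{}, {[f=g], [h], [i]}} (2 elements).
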